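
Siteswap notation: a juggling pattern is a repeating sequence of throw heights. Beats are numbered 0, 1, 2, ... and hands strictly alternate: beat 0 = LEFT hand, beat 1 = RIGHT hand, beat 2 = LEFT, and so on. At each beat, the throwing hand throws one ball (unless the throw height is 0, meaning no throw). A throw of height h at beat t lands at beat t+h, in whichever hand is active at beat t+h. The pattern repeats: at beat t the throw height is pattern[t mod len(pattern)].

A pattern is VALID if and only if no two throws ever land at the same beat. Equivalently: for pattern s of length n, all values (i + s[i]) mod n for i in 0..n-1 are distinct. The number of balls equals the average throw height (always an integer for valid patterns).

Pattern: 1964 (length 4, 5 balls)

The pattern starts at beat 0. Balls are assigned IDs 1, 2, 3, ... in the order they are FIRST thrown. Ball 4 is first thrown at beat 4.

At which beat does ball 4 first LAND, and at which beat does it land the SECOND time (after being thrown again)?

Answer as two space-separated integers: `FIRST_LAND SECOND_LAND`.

Beat 0 (L): throw ball1 h=1 -> lands@1:R; in-air after throw: [b1@1:R]
Beat 1 (R): throw ball1 h=9 -> lands@10:L; in-air after throw: [b1@10:L]
Beat 2 (L): throw ball2 h=6 -> lands@8:L; in-air after throw: [b2@8:L b1@10:L]
Beat 3 (R): throw ball3 h=4 -> lands@7:R; in-air after throw: [b3@7:R b2@8:L b1@10:L]
Beat 4 (L): throw ball4 h=1 -> lands@5:R; in-air after throw: [b4@5:R b3@7:R b2@8:L b1@10:L]
Beat 5 (R): throw ball4 h=9 -> lands@14:L; in-air after throw: [b3@7:R b2@8:L b1@10:L b4@14:L]
Beat 6 (L): throw ball5 h=6 -> lands@12:L; in-air after throw: [b3@7:R b2@8:L b1@10:L b5@12:L b4@14:L]
Beat 7 (R): throw ball3 h=4 -> lands@11:R; in-air after throw: [b2@8:L b1@10:L b3@11:R b5@12:L b4@14:L]
Beat 8 (L): throw ball2 h=1 -> lands@9:R; in-air after throw: [b2@9:R b1@10:L b3@11:R b5@12:L b4@14:L]
Beat 9 (R): throw ball2 h=9 -> lands@18:L; in-air after throw: [b1@10:L b3@11:R b5@12:L b4@14:L b2@18:L]
Beat 10 (L): throw ball1 h=6 -> lands@16:L; in-air after throw: [b3@11:R b5@12:L b4@14:L b1@16:L b2@18:L]
Beat 11 (R): throw ball3 h=4 -> lands@15:R; in-air after throw: [b5@12:L b4@14:L b3@15:R b1@16:L b2@18:L]
Beat 12 (L): throw ball5 h=1 -> lands@13:R; in-air after throw: [b5@13:R b4@14:L b3@15:R b1@16:L b2@18:L]
Ball 4: thrown@4 h=1 -> first land @5; rethrown@5 h=9 -> second land @14

Answer: 5 14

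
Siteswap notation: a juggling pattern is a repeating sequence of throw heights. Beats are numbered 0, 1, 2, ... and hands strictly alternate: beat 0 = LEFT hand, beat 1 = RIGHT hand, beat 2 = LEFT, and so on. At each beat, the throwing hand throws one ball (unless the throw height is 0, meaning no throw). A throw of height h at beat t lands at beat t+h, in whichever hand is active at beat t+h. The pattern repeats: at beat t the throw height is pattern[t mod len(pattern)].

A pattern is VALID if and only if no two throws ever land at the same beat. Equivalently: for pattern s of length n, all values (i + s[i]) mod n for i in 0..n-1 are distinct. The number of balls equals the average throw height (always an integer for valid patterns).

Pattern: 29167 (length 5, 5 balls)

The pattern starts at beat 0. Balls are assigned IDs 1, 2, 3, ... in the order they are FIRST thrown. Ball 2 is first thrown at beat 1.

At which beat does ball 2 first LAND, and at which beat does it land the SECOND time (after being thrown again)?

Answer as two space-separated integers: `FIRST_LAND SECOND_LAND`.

Answer: 10 12

Derivation:
Beat 0 (L): throw ball1 h=2 -> lands@2:L; in-air after throw: [b1@2:L]
Beat 1 (R): throw ball2 h=9 -> lands@10:L; in-air after throw: [b1@2:L b2@10:L]
Beat 2 (L): throw ball1 h=1 -> lands@3:R; in-air after throw: [b1@3:R b2@10:L]
Beat 3 (R): throw ball1 h=6 -> lands@9:R; in-air after throw: [b1@9:R b2@10:L]
Beat 4 (L): throw ball3 h=7 -> lands@11:R; in-air after throw: [b1@9:R b2@10:L b3@11:R]
Beat 5 (R): throw ball4 h=2 -> lands@7:R; in-air after throw: [b4@7:R b1@9:R b2@10:L b3@11:R]
Beat 6 (L): throw ball5 h=9 -> lands@15:R; in-air after throw: [b4@7:R b1@9:R b2@10:L b3@11:R b5@15:R]
Beat 7 (R): throw ball4 h=1 -> lands@8:L; in-air after throw: [b4@8:L b1@9:R b2@10:L b3@11:R b5@15:R]
Beat 8 (L): throw ball4 h=6 -> lands@14:L; in-air after throw: [b1@9:R b2@10:L b3@11:R b4@14:L b5@15:R]
Beat 9 (R): throw ball1 h=7 -> lands@16:L; in-air after throw: [b2@10:L b3@11:R b4@14:L b5@15:R b1@16:L]
Beat 10 (L): throw ball2 h=2 -> lands@12:L; in-air after throw: [b3@11:R b2@12:L b4@14:L b5@15:R b1@16:L]
Beat 11 (R): throw ball3 h=9 -> lands@20:L; in-air after throw: [b2@12:L b4@14:L b5@15:R b1@16:L b3@20:L]
Beat 12 (L): throw ball2 h=1 -> lands@13:R; in-air after throw: [b2@13:R b4@14:L b5@15:R b1@16:L b3@20:L]
Ball 2: thrown@1 h=9 -> first land @10; rethrown@10 h=2 -> second land @12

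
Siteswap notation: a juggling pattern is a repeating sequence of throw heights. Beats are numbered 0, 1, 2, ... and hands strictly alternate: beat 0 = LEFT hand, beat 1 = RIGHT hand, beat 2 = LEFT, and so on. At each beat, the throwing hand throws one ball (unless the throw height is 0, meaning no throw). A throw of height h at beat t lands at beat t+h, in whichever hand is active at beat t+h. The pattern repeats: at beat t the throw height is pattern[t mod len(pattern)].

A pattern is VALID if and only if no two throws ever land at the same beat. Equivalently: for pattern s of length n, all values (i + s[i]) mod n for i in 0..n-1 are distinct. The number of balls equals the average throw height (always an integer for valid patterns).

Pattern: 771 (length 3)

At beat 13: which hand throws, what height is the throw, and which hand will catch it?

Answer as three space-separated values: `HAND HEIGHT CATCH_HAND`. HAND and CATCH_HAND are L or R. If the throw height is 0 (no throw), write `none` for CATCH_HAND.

Answer: R 7 L

Derivation:
Beat 13: 13 mod 2 = 1, so hand = R
Throw height = pattern[13 mod 3] = pattern[1] = 7
Lands at beat 13+7=20, 20 mod 2 = 0, so catch hand = L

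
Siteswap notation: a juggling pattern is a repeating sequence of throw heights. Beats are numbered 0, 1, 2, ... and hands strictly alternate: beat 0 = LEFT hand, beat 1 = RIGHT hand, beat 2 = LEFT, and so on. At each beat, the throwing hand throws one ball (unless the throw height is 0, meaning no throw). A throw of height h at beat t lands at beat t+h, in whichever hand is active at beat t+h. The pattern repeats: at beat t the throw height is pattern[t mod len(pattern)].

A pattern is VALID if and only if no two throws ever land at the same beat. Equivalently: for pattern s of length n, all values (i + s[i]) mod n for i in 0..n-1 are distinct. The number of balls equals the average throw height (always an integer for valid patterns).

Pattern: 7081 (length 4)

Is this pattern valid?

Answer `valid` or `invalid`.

i=0: (i + s[i]) mod n = (0 + 7) mod 4 = 3
i=1: (i + s[i]) mod n = (1 + 0) mod 4 = 1
i=2: (i + s[i]) mod n = (2 + 8) mod 4 = 2
i=3: (i + s[i]) mod n = (3 + 1) mod 4 = 0
Residues: [3, 1, 2, 0], distinct: True

Answer: valid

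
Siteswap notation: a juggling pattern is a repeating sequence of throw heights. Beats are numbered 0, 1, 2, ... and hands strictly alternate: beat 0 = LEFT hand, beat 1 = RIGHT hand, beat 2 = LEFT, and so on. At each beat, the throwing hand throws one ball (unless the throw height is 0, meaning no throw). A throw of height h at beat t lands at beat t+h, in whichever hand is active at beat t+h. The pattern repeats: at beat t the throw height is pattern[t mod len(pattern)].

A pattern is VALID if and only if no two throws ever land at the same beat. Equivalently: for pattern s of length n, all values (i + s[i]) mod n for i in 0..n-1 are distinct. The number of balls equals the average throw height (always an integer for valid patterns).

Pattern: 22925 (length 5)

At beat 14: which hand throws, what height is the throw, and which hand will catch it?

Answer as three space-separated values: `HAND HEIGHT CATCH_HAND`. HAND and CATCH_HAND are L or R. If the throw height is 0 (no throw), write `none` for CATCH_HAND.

Beat 14: 14 mod 2 = 0, so hand = L
Throw height = pattern[14 mod 5] = pattern[4] = 5
Lands at beat 14+5=19, 19 mod 2 = 1, so catch hand = R

Answer: L 5 R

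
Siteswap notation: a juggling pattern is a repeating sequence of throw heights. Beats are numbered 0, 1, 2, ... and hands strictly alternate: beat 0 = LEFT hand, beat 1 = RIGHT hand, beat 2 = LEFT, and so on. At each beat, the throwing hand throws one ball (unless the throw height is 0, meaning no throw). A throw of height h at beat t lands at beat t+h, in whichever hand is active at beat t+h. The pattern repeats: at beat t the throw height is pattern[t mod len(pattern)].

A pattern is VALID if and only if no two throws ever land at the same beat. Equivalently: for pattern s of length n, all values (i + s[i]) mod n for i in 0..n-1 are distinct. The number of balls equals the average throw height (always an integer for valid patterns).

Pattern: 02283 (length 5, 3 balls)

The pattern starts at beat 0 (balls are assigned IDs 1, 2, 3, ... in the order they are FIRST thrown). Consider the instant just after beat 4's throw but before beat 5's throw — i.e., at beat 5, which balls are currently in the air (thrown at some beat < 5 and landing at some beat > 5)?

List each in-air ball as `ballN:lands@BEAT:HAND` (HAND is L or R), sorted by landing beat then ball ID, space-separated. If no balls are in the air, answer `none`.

Answer: ball2:lands@7:R ball1:lands@11:R

Derivation:
Beat 1 (R): throw ball1 h=2 -> lands@3:R; in-air after throw: [b1@3:R]
Beat 2 (L): throw ball2 h=2 -> lands@4:L; in-air after throw: [b1@3:R b2@4:L]
Beat 3 (R): throw ball1 h=8 -> lands@11:R; in-air after throw: [b2@4:L b1@11:R]
Beat 4 (L): throw ball2 h=3 -> lands@7:R; in-air after throw: [b2@7:R b1@11:R]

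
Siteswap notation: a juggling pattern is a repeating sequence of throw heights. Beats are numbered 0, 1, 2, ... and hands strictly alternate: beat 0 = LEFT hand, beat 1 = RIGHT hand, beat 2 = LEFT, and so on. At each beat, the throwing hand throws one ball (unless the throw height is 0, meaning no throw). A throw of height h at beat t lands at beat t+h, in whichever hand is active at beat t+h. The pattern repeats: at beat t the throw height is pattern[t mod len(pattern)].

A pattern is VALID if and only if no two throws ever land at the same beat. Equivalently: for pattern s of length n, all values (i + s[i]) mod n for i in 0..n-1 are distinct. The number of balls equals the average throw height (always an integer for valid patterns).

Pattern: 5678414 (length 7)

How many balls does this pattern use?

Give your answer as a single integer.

Answer: 5

Derivation:
Pattern = [5, 6, 7, 8, 4, 1, 4], length n = 7
  position 0: throw height = 5, running sum = 5
  position 1: throw height = 6, running sum = 11
  position 2: throw height = 7, running sum = 18
  position 3: throw height = 8, running sum = 26
  position 4: throw height = 4, running sum = 30
  position 5: throw height = 1, running sum = 31
  position 6: throw height = 4, running sum = 35
Total sum = 35; balls = sum / n = 35 / 7 = 5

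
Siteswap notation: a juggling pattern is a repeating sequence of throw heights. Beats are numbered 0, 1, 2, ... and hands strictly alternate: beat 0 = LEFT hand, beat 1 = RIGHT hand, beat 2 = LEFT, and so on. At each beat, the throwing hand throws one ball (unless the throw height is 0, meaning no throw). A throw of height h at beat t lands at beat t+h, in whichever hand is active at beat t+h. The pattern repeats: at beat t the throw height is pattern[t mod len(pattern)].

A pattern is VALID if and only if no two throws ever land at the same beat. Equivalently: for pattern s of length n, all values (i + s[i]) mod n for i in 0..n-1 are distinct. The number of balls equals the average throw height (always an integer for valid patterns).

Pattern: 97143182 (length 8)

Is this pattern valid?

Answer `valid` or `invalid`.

Answer: invalid

Derivation:
i=0: (i + s[i]) mod n = (0 + 9) mod 8 = 1
i=1: (i + s[i]) mod n = (1 + 7) mod 8 = 0
i=2: (i + s[i]) mod n = (2 + 1) mod 8 = 3
i=3: (i + s[i]) mod n = (3 + 4) mod 8 = 7
i=4: (i + s[i]) mod n = (4 + 3) mod 8 = 7
i=5: (i + s[i]) mod n = (5 + 1) mod 8 = 6
i=6: (i + s[i]) mod n = (6 + 8) mod 8 = 6
i=7: (i + s[i]) mod n = (7 + 2) mod 8 = 1
Residues: [1, 0, 3, 7, 7, 6, 6, 1], distinct: False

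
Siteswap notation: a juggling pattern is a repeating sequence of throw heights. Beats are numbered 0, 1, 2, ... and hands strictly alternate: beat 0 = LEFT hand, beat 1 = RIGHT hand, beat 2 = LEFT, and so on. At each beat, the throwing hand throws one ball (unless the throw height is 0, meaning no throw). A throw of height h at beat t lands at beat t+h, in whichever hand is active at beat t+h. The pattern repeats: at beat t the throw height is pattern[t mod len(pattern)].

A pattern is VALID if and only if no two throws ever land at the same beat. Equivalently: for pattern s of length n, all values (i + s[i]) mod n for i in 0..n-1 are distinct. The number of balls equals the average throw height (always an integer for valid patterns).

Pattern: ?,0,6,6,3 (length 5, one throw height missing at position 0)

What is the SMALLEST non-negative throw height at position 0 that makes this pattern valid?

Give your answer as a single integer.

i=0: s[i]=? (unknown)
i=1: (1 + 0) mod 5 = 1
i=2: (2 + 6) mod 5 = 3
i=3: (3 + 6) mod 5 = 4
i=4: (4 + 3) mod 5 = 2
Known residues: [1, 2, 3, 4]; need a permutation of 0..4, so missing residue r = 0
Need (0 + s) mod 5 = 0; smallest s = (0 - 0) mod 5 = 0

Answer: 0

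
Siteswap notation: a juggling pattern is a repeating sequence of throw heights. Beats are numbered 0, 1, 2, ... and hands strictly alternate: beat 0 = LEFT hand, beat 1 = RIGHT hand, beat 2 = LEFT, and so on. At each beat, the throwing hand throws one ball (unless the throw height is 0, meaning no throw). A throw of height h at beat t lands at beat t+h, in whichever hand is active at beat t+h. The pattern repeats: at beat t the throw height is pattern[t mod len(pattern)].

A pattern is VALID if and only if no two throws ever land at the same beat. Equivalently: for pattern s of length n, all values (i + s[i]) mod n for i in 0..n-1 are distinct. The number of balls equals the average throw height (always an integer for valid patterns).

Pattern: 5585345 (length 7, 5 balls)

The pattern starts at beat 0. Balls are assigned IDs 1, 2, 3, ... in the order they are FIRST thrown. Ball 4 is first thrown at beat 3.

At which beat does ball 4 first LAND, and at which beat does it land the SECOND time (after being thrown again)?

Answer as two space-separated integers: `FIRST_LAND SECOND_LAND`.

Beat 0 (L): throw ball1 h=5 -> lands@5:R; in-air after throw: [b1@5:R]
Beat 1 (R): throw ball2 h=5 -> lands@6:L; in-air after throw: [b1@5:R b2@6:L]
Beat 2 (L): throw ball3 h=8 -> lands@10:L; in-air after throw: [b1@5:R b2@6:L b3@10:L]
Beat 3 (R): throw ball4 h=5 -> lands@8:L; in-air after throw: [b1@5:R b2@6:L b4@8:L b3@10:L]
Beat 4 (L): throw ball5 h=3 -> lands@7:R; in-air after throw: [b1@5:R b2@6:L b5@7:R b4@8:L b3@10:L]
Beat 5 (R): throw ball1 h=4 -> lands@9:R; in-air after throw: [b2@6:L b5@7:R b4@8:L b1@9:R b3@10:L]
Beat 6 (L): throw ball2 h=5 -> lands@11:R; in-air after throw: [b5@7:R b4@8:L b1@9:R b3@10:L b2@11:R]
Beat 7 (R): throw ball5 h=5 -> lands@12:L; in-air after throw: [b4@8:L b1@9:R b3@10:L b2@11:R b5@12:L]
Beat 8 (L): throw ball4 h=5 -> lands@13:R; in-air after throw: [b1@9:R b3@10:L b2@11:R b5@12:L b4@13:R]
Beat 9 (R): throw ball1 h=8 -> lands@17:R; in-air after throw: [b3@10:L b2@11:R b5@12:L b4@13:R b1@17:R]
Beat 10 (L): throw ball3 h=5 -> lands@15:R; in-air after throw: [b2@11:R b5@12:L b4@13:R b3@15:R b1@17:R]
Beat 11 (R): throw ball2 h=3 -> lands@14:L; in-air after throw: [b5@12:L b4@13:R b2@14:L b3@15:R b1@17:R]
Beat 12 (L): throw ball5 h=4 -> lands@16:L; in-air after throw: [b4@13:R b2@14:L b3@15:R b5@16:L b1@17:R]
Beat 13 (R): throw ball4 h=5 -> lands@18:L; in-air after throw: [b2@14:L b3@15:R b5@16:L b1@17:R b4@18:L]
Ball 4: thrown@3 h=5 -> first land @8; rethrown@8 h=5 -> second land @13

Answer: 8 13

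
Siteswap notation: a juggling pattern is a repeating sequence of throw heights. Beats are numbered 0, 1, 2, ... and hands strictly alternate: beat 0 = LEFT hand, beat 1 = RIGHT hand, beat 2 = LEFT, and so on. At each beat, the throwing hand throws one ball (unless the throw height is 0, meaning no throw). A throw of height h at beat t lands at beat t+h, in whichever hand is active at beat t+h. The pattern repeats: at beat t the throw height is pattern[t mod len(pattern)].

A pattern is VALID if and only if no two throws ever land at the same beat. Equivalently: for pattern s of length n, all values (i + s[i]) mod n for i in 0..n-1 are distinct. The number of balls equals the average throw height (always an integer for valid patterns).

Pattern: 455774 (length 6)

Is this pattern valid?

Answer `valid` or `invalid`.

Answer: invalid

Derivation:
i=0: (i + s[i]) mod n = (0 + 4) mod 6 = 4
i=1: (i + s[i]) mod n = (1 + 5) mod 6 = 0
i=2: (i + s[i]) mod n = (2 + 5) mod 6 = 1
i=3: (i + s[i]) mod n = (3 + 7) mod 6 = 4
i=4: (i + s[i]) mod n = (4 + 7) mod 6 = 5
i=5: (i + s[i]) mod n = (5 + 4) mod 6 = 3
Residues: [4, 0, 1, 4, 5, 3], distinct: False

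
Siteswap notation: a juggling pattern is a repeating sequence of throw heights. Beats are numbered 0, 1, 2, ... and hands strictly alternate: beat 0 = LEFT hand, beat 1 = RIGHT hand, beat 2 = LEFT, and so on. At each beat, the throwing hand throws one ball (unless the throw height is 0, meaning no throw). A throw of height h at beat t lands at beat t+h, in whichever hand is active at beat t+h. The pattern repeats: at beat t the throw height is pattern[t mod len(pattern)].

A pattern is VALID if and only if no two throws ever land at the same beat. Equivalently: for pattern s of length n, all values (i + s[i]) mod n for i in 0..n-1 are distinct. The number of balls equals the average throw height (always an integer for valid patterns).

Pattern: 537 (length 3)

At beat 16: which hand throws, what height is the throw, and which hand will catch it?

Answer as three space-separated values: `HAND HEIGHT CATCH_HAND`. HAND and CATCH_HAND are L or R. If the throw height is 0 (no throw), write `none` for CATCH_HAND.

Answer: L 3 R

Derivation:
Beat 16: 16 mod 2 = 0, so hand = L
Throw height = pattern[16 mod 3] = pattern[1] = 3
Lands at beat 16+3=19, 19 mod 2 = 1, so catch hand = R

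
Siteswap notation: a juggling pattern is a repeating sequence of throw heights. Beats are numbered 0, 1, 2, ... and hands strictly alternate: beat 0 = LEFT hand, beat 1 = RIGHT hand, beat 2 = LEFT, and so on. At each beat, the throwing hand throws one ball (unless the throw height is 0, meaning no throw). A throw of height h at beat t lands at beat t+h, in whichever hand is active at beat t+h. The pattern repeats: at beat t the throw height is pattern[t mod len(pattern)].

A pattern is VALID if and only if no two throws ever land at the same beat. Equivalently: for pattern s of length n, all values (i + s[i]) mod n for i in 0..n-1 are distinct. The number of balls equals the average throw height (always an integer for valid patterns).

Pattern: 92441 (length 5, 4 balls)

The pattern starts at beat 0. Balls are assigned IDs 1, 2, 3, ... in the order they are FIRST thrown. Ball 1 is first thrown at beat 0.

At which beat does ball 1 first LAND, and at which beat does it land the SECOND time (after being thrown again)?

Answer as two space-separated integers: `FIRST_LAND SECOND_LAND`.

Answer: 9 10

Derivation:
Beat 0 (L): throw ball1 h=9 -> lands@9:R; in-air after throw: [b1@9:R]
Beat 1 (R): throw ball2 h=2 -> lands@3:R; in-air after throw: [b2@3:R b1@9:R]
Beat 2 (L): throw ball3 h=4 -> lands@6:L; in-air after throw: [b2@3:R b3@6:L b1@9:R]
Beat 3 (R): throw ball2 h=4 -> lands@7:R; in-air after throw: [b3@6:L b2@7:R b1@9:R]
Beat 4 (L): throw ball4 h=1 -> lands@5:R; in-air after throw: [b4@5:R b3@6:L b2@7:R b1@9:R]
Beat 5 (R): throw ball4 h=9 -> lands@14:L; in-air after throw: [b3@6:L b2@7:R b1@9:R b4@14:L]
Beat 6 (L): throw ball3 h=2 -> lands@8:L; in-air after throw: [b2@7:R b3@8:L b1@9:R b4@14:L]
Beat 7 (R): throw ball2 h=4 -> lands@11:R; in-air after throw: [b3@8:L b1@9:R b2@11:R b4@14:L]
Beat 8 (L): throw ball3 h=4 -> lands@12:L; in-air after throw: [b1@9:R b2@11:R b3@12:L b4@14:L]
Beat 9 (R): throw ball1 h=1 -> lands@10:L; in-air after throw: [b1@10:L b2@11:R b3@12:L b4@14:L]
Beat 10 (L): throw ball1 h=9 -> lands@19:R; in-air after throw: [b2@11:R b3@12:L b4@14:L b1@19:R]
Ball 1: thrown@0 h=9 -> first land @9; rethrown@9 h=1 -> second land @10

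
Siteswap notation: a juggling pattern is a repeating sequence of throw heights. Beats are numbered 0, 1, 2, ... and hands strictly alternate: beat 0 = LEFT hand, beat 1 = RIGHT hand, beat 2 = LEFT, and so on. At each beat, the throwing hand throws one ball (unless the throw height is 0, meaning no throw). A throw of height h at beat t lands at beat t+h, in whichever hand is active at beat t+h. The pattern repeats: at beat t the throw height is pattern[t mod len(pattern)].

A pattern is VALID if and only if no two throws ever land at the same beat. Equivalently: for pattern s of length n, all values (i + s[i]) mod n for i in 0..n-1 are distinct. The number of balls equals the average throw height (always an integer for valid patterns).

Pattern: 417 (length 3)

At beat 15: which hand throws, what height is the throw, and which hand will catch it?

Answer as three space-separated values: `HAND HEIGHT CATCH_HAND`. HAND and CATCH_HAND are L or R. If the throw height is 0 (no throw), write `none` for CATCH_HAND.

Beat 15: 15 mod 2 = 1, so hand = R
Throw height = pattern[15 mod 3] = pattern[0] = 4
Lands at beat 15+4=19, 19 mod 2 = 1, so catch hand = R

Answer: R 4 R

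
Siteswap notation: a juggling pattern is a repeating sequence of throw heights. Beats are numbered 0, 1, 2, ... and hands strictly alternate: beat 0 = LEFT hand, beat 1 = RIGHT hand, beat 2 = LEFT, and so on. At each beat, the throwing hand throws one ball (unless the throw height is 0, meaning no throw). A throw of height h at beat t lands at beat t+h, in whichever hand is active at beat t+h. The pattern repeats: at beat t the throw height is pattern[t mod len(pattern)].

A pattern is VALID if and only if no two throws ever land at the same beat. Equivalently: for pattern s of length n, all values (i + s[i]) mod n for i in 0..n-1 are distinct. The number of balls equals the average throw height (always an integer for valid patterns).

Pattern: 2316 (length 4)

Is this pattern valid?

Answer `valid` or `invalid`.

Answer: valid

Derivation:
i=0: (i + s[i]) mod n = (0 + 2) mod 4 = 2
i=1: (i + s[i]) mod n = (1 + 3) mod 4 = 0
i=2: (i + s[i]) mod n = (2 + 1) mod 4 = 3
i=3: (i + s[i]) mod n = (3 + 6) mod 4 = 1
Residues: [2, 0, 3, 1], distinct: True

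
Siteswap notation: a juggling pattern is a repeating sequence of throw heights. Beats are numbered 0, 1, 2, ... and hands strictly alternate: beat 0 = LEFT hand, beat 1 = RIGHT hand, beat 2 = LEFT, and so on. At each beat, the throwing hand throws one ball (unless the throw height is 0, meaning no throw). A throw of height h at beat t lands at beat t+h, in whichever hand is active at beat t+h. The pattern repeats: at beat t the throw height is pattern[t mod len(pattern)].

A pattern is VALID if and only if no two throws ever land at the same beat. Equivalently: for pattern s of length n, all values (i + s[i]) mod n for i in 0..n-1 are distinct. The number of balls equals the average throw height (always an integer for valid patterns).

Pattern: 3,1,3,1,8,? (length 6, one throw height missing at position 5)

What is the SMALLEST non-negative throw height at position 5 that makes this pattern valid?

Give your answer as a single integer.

Answer: 2

Derivation:
i=0: (0 + 3) mod 6 = 3
i=1: (1 + 1) mod 6 = 2
i=2: (2 + 3) mod 6 = 5
i=3: (3 + 1) mod 6 = 4
i=4: (4 + 8) mod 6 = 0
i=5: s[i]=? (unknown)
Known residues: [0, 2, 3, 4, 5]; need a permutation of 0..5, so missing residue r = 1
Need (5 + s) mod 6 = 1; smallest s = (1 - 5) mod 6 = 2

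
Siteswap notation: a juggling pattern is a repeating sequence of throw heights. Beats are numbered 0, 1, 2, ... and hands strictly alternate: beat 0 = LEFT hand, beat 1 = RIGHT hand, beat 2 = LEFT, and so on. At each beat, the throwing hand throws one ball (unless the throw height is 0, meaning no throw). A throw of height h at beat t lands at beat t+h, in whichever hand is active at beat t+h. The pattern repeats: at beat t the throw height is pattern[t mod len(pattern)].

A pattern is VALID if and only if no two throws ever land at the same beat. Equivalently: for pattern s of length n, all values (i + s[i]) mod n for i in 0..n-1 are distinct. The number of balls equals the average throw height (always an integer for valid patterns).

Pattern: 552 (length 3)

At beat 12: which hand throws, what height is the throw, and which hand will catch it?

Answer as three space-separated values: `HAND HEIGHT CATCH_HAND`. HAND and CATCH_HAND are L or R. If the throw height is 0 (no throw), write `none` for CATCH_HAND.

Beat 12: 12 mod 2 = 0, so hand = L
Throw height = pattern[12 mod 3] = pattern[0] = 5
Lands at beat 12+5=17, 17 mod 2 = 1, so catch hand = R

Answer: L 5 R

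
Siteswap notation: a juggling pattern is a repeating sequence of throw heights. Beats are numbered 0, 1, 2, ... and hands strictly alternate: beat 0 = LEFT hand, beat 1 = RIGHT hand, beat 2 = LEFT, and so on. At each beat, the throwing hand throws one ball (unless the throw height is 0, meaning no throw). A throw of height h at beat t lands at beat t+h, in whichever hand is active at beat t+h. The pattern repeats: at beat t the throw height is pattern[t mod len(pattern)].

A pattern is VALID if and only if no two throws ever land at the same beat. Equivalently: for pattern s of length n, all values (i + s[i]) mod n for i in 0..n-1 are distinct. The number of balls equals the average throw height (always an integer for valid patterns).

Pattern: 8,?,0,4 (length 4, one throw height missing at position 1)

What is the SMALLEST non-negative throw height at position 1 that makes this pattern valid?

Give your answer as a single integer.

Answer: 0

Derivation:
i=0: (0 + 8) mod 4 = 0
i=1: s[i]=? (unknown)
i=2: (2 + 0) mod 4 = 2
i=3: (3 + 4) mod 4 = 3
Known residues: [0, 2, 3]; need a permutation of 0..3, so missing residue r = 1
Need (1 + s) mod 4 = 1; smallest s = (1 - 1) mod 4 = 0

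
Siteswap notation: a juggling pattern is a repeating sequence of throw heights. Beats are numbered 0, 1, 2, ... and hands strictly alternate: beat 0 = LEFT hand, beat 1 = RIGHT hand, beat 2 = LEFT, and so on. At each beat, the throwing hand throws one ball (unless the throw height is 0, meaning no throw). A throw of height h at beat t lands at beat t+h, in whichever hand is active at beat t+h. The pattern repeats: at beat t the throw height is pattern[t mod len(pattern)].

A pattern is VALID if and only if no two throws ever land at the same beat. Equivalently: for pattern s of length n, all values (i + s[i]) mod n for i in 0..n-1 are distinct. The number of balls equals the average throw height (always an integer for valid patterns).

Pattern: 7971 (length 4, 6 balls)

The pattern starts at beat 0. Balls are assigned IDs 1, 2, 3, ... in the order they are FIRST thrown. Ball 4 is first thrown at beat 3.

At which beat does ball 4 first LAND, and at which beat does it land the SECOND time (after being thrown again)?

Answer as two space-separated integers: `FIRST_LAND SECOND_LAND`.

Beat 0 (L): throw ball1 h=7 -> lands@7:R; in-air after throw: [b1@7:R]
Beat 1 (R): throw ball2 h=9 -> lands@10:L; in-air after throw: [b1@7:R b2@10:L]
Beat 2 (L): throw ball3 h=7 -> lands@9:R; in-air after throw: [b1@7:R b3@9:R b2@10:L]
Beat 3 (R): throw ball4 h=1 -> lands@4:L; in-air after throw: [b4@4:L b1@7:R b3@9:R b2@10:L]
Beat 4 (L): throw ball4 h=7 -> lands@11:R; in-air after throw: [b1@7:R b3@9:R b2@10:L b4@11:R]
Beat 5 (R): throw ball5 h=9 -> lands@14:L; in-air after throw: [b1@7:R b3@9:R b2@10:L b4@11:R b5@14:L]
Beat 6 (L): throw ball6 h=7 -> lands@13:R; in-air after throw: [b1@7:R b3@9:R b2@10:L b4@11:R b6@13:R b5@14:L]
Beat 7 (R): throw ball1 h=1 -> lands@8:L; in-air after throw: [b1@8:L b3@9:R b2@10:L b4@11:R b6@13:R b5@14:L]
Beat 8 (L): throw ball1 h=7 -> lands@15:R; in-air after throw: [b3@9:R b2@10:L b4@11:R b6@13:R b5@14:L b1@15:R]
Beat 9 (R): throw ball3 h=9 -> lands@18:L; in-air after throw: [b2@10:L b4@11:R b6@13:R b5@14:L b1@15:R b3@18:L]
Beat 10 (L): throw ball2 h=7 -> lands@17:R; in-air after throw: [b4@11:R b6@13:R b5@14:L b1@15:R b2@17:R b3@18:L]
Beat 11 (R): throw ball4 h=1 -> lands@12:L; in-air after throw: [b4@12:L b6@13:R b5@14:L b1@15:R b2@17:R b3@18:L]
Ball 4: thrown@3 h=1 -> first land @4; rethrown@4 h=7 -> second land @11

Answer: 4 11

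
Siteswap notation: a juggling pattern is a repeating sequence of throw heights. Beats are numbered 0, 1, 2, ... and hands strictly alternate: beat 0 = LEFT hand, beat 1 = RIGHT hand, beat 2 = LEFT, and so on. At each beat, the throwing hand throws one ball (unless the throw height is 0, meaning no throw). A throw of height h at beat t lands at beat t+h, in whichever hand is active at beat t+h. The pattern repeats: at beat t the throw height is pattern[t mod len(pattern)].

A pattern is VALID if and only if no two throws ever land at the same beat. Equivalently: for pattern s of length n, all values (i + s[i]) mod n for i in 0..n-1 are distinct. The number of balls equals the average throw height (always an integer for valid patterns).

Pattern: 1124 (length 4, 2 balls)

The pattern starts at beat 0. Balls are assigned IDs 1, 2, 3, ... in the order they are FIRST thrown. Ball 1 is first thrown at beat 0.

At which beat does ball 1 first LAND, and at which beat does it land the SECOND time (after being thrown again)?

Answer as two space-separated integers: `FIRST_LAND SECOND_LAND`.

Beat 0 (L): throw ball1 h=1 -> lands@1:R; in-air after throw: [b1@1:R]
Beat 1 (R): throw ball1 h=1 -> lands@2:L; in-air after throw: [b1@2:L]
Beat 2 (L): throw ball1 h=2 -> lands@4:L; in-air after throw: [b1@4:L]
Ball 1: thrown@0 h=1 -> first land @1; rethrown@1 h=1 -> second land @2

Answer: 1 2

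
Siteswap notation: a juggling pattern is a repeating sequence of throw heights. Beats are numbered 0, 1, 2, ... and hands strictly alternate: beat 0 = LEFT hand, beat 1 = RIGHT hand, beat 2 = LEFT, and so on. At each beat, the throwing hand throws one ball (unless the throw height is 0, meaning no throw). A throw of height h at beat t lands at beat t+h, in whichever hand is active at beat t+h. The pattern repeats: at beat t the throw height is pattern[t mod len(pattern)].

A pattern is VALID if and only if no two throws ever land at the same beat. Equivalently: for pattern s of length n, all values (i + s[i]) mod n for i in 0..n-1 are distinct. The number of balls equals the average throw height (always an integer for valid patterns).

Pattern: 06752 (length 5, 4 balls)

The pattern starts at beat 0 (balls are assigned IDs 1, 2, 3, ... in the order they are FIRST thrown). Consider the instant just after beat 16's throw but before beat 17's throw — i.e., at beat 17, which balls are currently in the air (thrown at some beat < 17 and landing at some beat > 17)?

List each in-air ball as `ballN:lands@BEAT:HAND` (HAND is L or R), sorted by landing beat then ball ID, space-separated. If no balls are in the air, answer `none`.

Answer: ball3:lands@18:L ball4:lands@19:R ball1:lands@22:L

Derivation:
Beat 1 (R): throw ball1 h=6 -> lands@7:R; in-air after throw: [b1@7:R]
Beat 2 (L): throw ball2 h=7 -> lands@9:R; in-air after throw: [b1@7:R b2@9:R]
Beat 3 (R): throw ball3 h=5 -> lands@8:L; in-air after throw: [b1@7:R b3@8:L b2@9:R]
Beat 4 (L): throw ball4 h=2 -> lands@6:L; in-air after throw: [b4@6:L b1@7:R b3@8:L b2@9:R]
Beat 6 (L): throw ball4 h=6 -> lands@12:L; in-air after throw: [b1@7:R b3@8:L b2@9:R b4@12:L]
Beat 7 (R): throw ball1 h=7 -> lands@14:L; in-air after throw: [b3@8:L b2@9:R b4@12:L b1@14:L]
Beat 8 (L): throw ball3 h=5 -> lands@13:R; in-air after throw: [b2@9:R b4@12:L b3@13:R b1@14:L]
Beat 9 (R): throw ball2 h=2 -> lands@11:R; in-air after throw: [b2@11:R b4@12:L b3@13:R b1@14:L]
Beat 11 (R): throw ball2 h=6 -> lands@17:R; in-air after throw: [b4@12:L b3@13:R b1@14:L b2@17:R]
Beat 12 (L): throw ball4 h=7 -> lands@19:R; in-air after throw: [b3@13:R b1@14:L b2@17:R b4@19:R]
Beat 13 (R): throw ball3 h=5 -> lands@18:L; in-air after throw: [b1@14:L b2@17:R b3@18:L b4@19:R]
Beat 14 (L): throw ball1 h=2 -> lands@16:L; in-air after throw: [b1@16:L b2@17:R b3@18:L b4@19:R]
Beat 16 (L): throw ball1 h=6 -> lands@22:L; in-air after throw: [b2@17:R b3@18:L b4@19:R b1@22:L]
Beat 17 (R): throw ball2 h=7 -> lands@24:L; in-air after throw: [b3@18:L b4@19:R b1@22:L b2@24:L]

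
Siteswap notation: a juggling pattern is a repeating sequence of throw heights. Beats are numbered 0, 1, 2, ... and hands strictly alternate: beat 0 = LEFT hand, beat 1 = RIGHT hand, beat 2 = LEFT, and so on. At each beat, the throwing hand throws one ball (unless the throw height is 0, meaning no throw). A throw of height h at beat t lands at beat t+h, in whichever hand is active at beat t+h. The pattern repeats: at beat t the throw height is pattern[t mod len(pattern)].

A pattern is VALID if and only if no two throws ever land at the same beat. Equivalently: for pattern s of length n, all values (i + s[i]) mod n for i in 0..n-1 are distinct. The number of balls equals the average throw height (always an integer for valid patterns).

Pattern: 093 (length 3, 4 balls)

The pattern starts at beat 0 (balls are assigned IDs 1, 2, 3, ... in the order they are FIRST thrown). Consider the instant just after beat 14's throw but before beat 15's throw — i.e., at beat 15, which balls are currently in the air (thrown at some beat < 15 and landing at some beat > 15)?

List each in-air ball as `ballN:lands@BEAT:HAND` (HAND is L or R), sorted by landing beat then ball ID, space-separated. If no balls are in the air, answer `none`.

Beat 1 (R): throw ball1 h=9 -> lands@10:L; in-air after throw: [b1@10:L]
Beat 2 (L): throw ball2 h=3 -> lands@5:R; in-air after throw: [b2@5:R b1@10:L]
Beat 4 (L): throw ball3 h=9 -> lands@13:R; in-air after throw: [b2@5:R b1@10:L b3@13:R]
Beat 5 (R): throw ball2 h=3 -> lands@8:L; in-air after throw: [b2@8:L b1@10:L b3@13:R]
Beat 7 (R): throw ball4 h=9 -> lands@16:L; in-air after throw: [b2@8:L b1@10:L b3@13:R b4@16:L]
Beat 8 (L): throw ball2 h=3 -> lands@11:R; in-air after throw: [b1@10:L b2@11:R b3@13:R b4@16:L]
Beat 10 (L): throw ball1 h=9 -> lands@19:R; in-air after throw: [b2@11:R b3@13:R b4@16:L b1@19:R]
Beat 11 (R): throw ball2 h=3 -> lands@14:L; in-air after throw: [b3@13:R b2@14:L b4@16:L b1@19:R]
Beat 13 (R): throw ball3 h=9 -> lands@22:L; in-air after throw: [b2@14:L b4@16:L b1@19:R b3@22:L]
Beat 14 (L): throw ball2 h=3 -> lands@17:R; in-air after throw: [b4@16:L b2@17:R b1@19:R b3@22:L]

Answer: ball4:lands@16:L ball2:lands@17:R ball1:lands@19:R ball3:lands@22:L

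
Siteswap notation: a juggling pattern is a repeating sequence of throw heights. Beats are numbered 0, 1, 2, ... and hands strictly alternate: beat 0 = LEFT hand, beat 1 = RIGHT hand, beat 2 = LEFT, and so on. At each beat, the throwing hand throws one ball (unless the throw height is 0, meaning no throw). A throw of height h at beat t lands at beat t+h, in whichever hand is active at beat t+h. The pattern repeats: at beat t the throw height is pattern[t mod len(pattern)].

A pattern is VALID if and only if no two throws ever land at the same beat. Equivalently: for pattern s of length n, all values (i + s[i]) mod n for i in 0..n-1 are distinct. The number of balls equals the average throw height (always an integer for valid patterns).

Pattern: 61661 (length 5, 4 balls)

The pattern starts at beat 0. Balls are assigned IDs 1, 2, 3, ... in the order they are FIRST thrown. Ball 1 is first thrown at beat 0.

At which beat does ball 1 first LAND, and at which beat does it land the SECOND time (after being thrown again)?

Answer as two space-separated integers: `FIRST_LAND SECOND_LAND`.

Beat 0 (L): throw ball1 h=6 -> lands@6:L; in-air after throw: [b1@6:L]
Beat 1 (R): throw ball2 h=1 -> lands@2:L; in-air after throw: [b2@2:L b1@6:L]
Beat 2 (L): throw ball2 h=6 -> lands@8:L; in-air after throw: [b1@6:L b2@8:L]
Beat 3 (R): throw ball3 h=6 -> lands@9:R; in-air after throw: [b1@6:L b2@8:L b3@9:R]
Beat 4 (L): throw ball4 h=1 -> lands@5:R; in-air after throw: [b4@5:R b1@6:L b2@8:L b3@9:R]
Beat 5 (R): throw ball4 h=6 -> lands@11:R; in-air after throw: [b1@6:L b2@8:L b3@9:R b4@11:R]
Beat 6 (L): throw ball1 h=1 -> lands@7:R; in-air after throw: [b1@7:R b2@8:L b3@9:R b4@11:R]
Beat 7 (R): throw ball1 h=6 -> lands@13:R; in-air after throw: [b2@8:L b3@9:R b4@11:R b1@13:R]
Ball 1: thrown@0 h=6 -> first land @6; rethrown@6 h=1 -> second land @7

Answer: 6 7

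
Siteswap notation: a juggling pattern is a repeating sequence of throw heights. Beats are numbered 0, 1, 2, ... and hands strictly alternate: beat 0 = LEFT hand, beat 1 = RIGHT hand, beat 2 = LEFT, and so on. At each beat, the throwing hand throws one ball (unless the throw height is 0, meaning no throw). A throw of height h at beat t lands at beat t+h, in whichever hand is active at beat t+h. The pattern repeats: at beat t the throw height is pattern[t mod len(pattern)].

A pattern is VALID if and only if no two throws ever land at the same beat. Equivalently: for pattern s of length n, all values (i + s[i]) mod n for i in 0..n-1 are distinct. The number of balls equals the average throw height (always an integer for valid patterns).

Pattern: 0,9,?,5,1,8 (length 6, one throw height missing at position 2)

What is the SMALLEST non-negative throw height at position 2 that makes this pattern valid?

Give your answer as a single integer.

i=0: (0 + 0) mod 6 = 0
i=1: (1 + 9) mod 6 = 4
i=2: s[i]=? (unknown)
i=3: (3 + 5) mod 6 = 2
i=4: (4 + 1) mod 6 = 5
i=5: (5 + 8) mod 6 = 1
Known residues: [0, 1, 2, 4, 5]; need a permutation of 0..5, so missing residue r = 3
Need (2 + s) mod 6 = 3; smallest s = (3 - 2) mod 6 = 1

Answer: 1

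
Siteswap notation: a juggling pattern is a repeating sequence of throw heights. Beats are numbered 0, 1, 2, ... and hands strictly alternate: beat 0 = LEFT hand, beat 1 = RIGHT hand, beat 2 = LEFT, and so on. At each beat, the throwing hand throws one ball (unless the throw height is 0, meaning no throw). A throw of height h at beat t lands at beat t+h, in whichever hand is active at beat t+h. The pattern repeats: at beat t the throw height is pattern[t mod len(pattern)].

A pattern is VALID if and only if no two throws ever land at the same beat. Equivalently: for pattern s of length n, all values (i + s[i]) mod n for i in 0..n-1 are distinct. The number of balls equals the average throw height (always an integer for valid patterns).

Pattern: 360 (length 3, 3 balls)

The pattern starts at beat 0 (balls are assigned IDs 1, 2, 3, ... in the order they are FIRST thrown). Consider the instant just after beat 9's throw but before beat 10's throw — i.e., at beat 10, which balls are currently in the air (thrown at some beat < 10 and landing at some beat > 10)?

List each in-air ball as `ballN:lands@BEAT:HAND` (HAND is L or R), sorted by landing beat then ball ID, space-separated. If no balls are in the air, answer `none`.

Beat 0 (L): throw ball1 h=3 -> lands@3:R; in-air after throw: [b1@3:R]
Beat 1 (R): throw ball2 h=6 -> lands@7:R; in-air after throw: [b1@3:R b2@7:R]
Beat 3 (R): throw ball1 h=3 -> lands@6:L; in-air after throw: [b1@6:L b2@7:R]
Beat 4 (L): throw ball3 h=6 -> lands@10:L; in-air after throw: [b1@6:L b2@7:R b3@10:L]
Beat 6 (L): throw ball1 h=3 -> lands@9:R; in-air after throw: [b2@7:R b1@9:R b3@10:L]
Beat 7 (R): throw ball2 h=6 -> lands@13:R; in-air after throw: [b1@9:R b3@10:L b2@13:R]
Beat 9 (R): throw ball1 h=3 -> lands@12:L; in-air after throw: [b3@10:L b1@12:L b2@13:R]
Beat 10 (L): throw ball3 h=6 -> lands@16:L; in-air after throw: [b1@12:L b2@13:R b3@16:L]

Answer: ball1:lands@12:L ball2:lands@13:R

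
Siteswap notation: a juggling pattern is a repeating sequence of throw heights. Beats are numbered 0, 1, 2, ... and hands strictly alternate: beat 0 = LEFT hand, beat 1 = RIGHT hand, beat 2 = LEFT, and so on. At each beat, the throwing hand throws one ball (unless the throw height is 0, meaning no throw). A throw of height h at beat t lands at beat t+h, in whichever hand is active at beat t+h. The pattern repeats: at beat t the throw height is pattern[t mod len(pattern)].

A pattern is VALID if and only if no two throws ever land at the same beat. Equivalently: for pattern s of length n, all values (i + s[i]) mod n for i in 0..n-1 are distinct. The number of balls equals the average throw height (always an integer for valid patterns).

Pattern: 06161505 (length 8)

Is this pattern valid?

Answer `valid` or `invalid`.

Answer: valid

Derivation:
i=0: (i + s[i]) mod n = (0 + 0) mod 8 = 0
i=1: (i + s[i]) mod n = (1 + 6) mod 8 = 7
i=2: (i + s[i]) mod n = (2 + 1) mod 8 = 3
i=3: (i + s[i]) mod n = (3 + 6) mod 8 = 1
i=4: (i + s[i]) mod n = (4 + 1) mod 8 = 5
i=5: (i + s[i]) mod n = (5 + 5) mod 8 = 2
i=6: (i + s[i]) mod n = (6 + 0) mod 8 = 6
i=7: (i + s[i]) mod n = (7 + 5) mod 8 = 4
Residues: [0, 7, 3, 1, 5, 2, 6, 4], distinct: True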